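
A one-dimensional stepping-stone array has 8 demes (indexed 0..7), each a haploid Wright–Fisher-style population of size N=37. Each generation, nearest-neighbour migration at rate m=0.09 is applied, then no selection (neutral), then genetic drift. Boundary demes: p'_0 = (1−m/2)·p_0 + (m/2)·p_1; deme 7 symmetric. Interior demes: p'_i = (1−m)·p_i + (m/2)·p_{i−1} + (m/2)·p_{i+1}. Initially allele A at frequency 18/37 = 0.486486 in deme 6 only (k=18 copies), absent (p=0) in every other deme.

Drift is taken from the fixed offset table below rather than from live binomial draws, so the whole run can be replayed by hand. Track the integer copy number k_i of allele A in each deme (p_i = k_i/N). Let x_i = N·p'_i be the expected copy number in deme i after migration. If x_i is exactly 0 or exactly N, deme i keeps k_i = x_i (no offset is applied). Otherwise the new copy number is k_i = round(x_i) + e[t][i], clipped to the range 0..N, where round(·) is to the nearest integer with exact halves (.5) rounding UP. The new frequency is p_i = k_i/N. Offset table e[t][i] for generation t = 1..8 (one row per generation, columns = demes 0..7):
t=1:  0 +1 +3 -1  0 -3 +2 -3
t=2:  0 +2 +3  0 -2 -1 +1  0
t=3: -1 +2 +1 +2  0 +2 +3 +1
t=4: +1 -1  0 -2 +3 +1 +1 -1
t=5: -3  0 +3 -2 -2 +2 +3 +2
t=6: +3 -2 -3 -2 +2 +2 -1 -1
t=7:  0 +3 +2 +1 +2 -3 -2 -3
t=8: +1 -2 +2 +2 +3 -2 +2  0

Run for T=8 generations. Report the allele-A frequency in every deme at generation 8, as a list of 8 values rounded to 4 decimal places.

[0.0000, 0.0000, 0.0541, 0.0811, 0.2162, 0.1351, 0.4595, 0.1351]

t=0: k=[0 0 0 0 0 0 18 0]
t=1: x=[0.0000 0.0000 0.0000 0.0000 0.0000 0.8100 16.3800 0.8100] k=[0 0 0 0 0 0 18 0]
t=2: x=[0.0000 0.0000 0.0000 0.0000 0.0000 0.8100 16.3800 0.8100] k=[0 0 0 0 0 0 17 1]
t=3: x=[0.0000 0.0000 0.0000 0.0000 0.0000 0.7650 15.5150 1.7200] k=[0 0 0 0 0 3 19 3]
t=4: x=[0.0000 0.0000 0.0000 0.0000 0.1350 3.5850 17.5600 3.7200] k=[0 0 0 0 3 5 19 3]
t=5: x=[0.0000 0.0000 0.0000 0.1350 2.9550 5.5400 17.6500 3.7200] k=[0 0 0 0 1 8 21 6]
t=6: x=[0.0000 0.0000 0.0000 0.0450 1.2700 8.2700 19.7400 6.6750] k=[0 0 0 0 3 10 19 6]
t=7: x=[0.0000 0.0000 0.0000 0.1350 3.1800 10.0900 18.0100 6.5850] k=[0 0 0 1 5 7 16 4]
t=8: x=[0.0000 0.0000 0.0450 1.1350 4.9100 7.3150 15.0550 4.5400] k=[0 0 2 3 8 5 17 5]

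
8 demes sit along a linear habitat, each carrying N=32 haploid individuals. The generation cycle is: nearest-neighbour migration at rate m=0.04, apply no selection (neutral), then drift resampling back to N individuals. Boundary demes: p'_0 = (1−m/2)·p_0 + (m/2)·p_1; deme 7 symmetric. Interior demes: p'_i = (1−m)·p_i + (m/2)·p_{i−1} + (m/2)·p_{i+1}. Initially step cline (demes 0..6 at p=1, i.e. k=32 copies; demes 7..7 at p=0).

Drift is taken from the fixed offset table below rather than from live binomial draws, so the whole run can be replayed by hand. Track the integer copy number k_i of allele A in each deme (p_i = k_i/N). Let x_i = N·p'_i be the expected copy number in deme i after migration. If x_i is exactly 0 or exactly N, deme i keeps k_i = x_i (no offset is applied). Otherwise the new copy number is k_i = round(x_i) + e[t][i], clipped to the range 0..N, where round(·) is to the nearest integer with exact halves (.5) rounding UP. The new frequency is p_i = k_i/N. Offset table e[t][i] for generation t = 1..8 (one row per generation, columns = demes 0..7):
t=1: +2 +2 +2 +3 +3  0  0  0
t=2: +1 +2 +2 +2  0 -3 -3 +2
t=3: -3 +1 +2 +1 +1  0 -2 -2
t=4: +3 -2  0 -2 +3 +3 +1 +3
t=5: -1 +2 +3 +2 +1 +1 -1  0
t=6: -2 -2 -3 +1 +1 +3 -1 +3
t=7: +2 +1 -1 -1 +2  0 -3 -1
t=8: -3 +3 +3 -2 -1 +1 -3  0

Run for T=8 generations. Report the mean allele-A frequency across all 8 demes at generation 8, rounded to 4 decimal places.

t=0: k=[32 32 32 32 32 32 32 0]
t=1: x=[32.0000 32.0000 32.0000 32.0000 32.0000 32.0000 31.3600 0.6400] k=[32 32 32 32 32 32 31 1]
t=2: x=[32.0000 32.0000 32.0000 32.0000 32.0000 31.9800 30.4200 1.6000] k=[32 32 32 32 32 29 27 4]
t=3: x=[32.0000 32.0000 32.0000 32.0000 31.9400 29.0200 26.5800 4.4600] k=[32 32 32 32 32 29 25 2]
t=4: x=[32.0000 32.0000 32.0000 32.0000 31.9400 28.9800 24.6200 2.4600] k=[32 32 32 32 32 32 26 5]
t=5: x=[32.0000 32.0000 32.0000 32.0000 32.0000 31.8800 25.7000 5.4200] k=[32 32 32 32 32 32 25 5]
t=6: x=[32.0000 32.0000 32.0000 32.0000 32.0000 31.8600 24.7400 5.4000] k=[32 32 32 32 32 32 24 8]
t=7: x=[32.0000 32.0000 32.0000 32.0000 32.0000 31.8400 23.8400 8.3200] k=[32 32 32 32 32 32 21 7]
t=8: x=[32.0000 32.0000 32.0000 32.0000 32.0000 31.7800 20.9400 7.2800] k=[32 32 32 32 32 32 18 7]

0.8477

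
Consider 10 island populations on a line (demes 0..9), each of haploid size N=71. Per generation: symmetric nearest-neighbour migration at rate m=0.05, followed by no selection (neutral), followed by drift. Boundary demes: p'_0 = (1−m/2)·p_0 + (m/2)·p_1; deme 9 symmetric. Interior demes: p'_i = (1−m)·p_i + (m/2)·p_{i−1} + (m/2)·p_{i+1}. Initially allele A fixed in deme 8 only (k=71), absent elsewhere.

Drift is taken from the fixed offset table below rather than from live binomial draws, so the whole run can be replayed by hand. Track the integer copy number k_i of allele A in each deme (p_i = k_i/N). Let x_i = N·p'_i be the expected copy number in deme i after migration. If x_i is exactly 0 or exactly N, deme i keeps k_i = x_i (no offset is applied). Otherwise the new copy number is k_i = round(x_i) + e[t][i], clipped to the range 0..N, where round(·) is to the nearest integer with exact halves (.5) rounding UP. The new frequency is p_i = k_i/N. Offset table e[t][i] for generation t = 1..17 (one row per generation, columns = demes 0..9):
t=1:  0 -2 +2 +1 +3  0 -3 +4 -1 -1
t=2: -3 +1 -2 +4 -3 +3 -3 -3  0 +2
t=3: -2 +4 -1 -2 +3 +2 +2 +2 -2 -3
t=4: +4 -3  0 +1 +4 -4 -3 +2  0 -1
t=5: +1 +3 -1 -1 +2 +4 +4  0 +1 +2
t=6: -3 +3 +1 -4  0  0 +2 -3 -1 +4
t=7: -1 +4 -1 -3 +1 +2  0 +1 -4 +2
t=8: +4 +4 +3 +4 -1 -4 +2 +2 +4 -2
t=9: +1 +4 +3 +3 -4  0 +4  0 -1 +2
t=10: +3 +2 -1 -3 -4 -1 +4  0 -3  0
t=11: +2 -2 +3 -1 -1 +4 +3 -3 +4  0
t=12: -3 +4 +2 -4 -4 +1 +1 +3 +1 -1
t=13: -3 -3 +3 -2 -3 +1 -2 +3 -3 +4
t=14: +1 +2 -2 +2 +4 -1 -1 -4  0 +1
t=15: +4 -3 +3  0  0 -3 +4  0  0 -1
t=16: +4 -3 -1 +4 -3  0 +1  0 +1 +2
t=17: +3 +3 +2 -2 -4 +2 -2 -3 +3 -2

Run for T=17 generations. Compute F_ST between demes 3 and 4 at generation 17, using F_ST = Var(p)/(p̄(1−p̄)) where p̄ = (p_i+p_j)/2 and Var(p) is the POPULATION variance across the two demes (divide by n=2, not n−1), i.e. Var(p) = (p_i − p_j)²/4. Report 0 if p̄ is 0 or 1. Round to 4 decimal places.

t=0: k=[0 0 0 0 0 0 0 0 71 0]
t=1: x=[0.0000 0.0000 0.0000 0.0000 0.0000 0.0000 0.0000 1.7750 67.4500 1.7750] k=[0 0 0 0 0 0 0 6 66 1]
t=2: x=[0.0000 0.0000 0.0000 0.0000 0.0000 0.0000 0.1500 7.3500 62.8750 2.6250] k=[0 0 0 0 0 0 0 4 63 5]
t=3: x=[0.0000 0.0000 0.0000 0.0000 0.0000 0.0000 0.1000 5.3750 60.0750 6.4500] k=[0 0 0 0 0 0 2 7 58 3]
t=4: x=[0.0000 0.0000 0.0000 0.0000 0.0000 0.0500 2.0750 8.1500 55.3500 4.3750] k=[0 0 0 0 0 0 0 10 55 3]
t=5: x=[0.0000 0.0000 0.0000 0.0000 0.0000 0.0000 0.2500 10.8750 52.5750 4.3000] k=[0 0 0 0 0 0 4 11 54 6]
t=6: x=[0.0000 0.0000 0.0000 0.0000 0.0000 0.1000 4.0750 11.9000 51.7250 7.2000] k=[0 0 0 0 0 0 6 9 51 11]
t=7: x=[0.0000 0.0000 0.0000 0.0000 0.0000 0.1500 5.9250 9.9750 48.9500 12.0000] k=[0 0 0 0 0 2 6 11 45 14]
t=8: x=[0.0000 0.0000 0.0000 0.0000 0.0500 2.0500 6.0250 11.7250 43.3750 14.7750] k=[0 0 0 0 0 0 8 14 47 13]
t=9: x=[0.0000 0.0000 0.0000 0.0000 0.0000 0.2000 7.9500 14.6750 45.3250 13.8500] k=[0 0 0 0 0 0 12 15 44 16]
t=10: x=[0.0000 0.0000 0.0000 0.0000 0.0000 0.3000 11.7750 15.6500 42.5750 16.7000] k=[0 0 0 0 0 0 16 16 40 17]
t=11: x=[0.0000 0.0000 0.0000 0.0000 0.0000 0.4000 15.6000 16.6000 38.8250 17.5750] k=[0 0 0 0 0 4 19 14 43 18]
t=12: x=[0.0000 0.0000 0.0000 0.0000 0.1000 4.2750 18.5000 14.8500 41.6500 18.6250] k=[0 0 0 0 0 5 20 18 43 18]
t=13: x=[0.0000 0.0000 0.0000 0.0000 0.1250 5.2500 19.5750 18.6750 41.7500 18.6250] k=[0 0 0 0 0 6 18 22 39 23]
t=14: x=[0.0000 0.0000 0.0000 0.0000 0.1500 6.1500 17.8000 22.3250 38.1750 23.4000] k=[0 0 0 0 4 5 17 18 38 24]
t=15: x=[0.0000 0.0000 0.0000 0.1000 3.9250 5.2750 16.7250 18.4750 37.1500 24.3500] k=[0 0 0 0 4 2 21 18 37 23]
t=16: x=[0.0000 0.0000 0.0000 0.1000 3.8500 2.5250 20.4500 18.5500 36.1750 23.3500] k=[0 0 0 4 1 3 21 19 37 25]
t=17: x=[0.0000 0.0000 0.1000 3.8250 1.1250 3.4000 20.5000 19.5000 36.2500 25.3000] k=[0 0 2 2 0 5 19 17 39 23]

0.0143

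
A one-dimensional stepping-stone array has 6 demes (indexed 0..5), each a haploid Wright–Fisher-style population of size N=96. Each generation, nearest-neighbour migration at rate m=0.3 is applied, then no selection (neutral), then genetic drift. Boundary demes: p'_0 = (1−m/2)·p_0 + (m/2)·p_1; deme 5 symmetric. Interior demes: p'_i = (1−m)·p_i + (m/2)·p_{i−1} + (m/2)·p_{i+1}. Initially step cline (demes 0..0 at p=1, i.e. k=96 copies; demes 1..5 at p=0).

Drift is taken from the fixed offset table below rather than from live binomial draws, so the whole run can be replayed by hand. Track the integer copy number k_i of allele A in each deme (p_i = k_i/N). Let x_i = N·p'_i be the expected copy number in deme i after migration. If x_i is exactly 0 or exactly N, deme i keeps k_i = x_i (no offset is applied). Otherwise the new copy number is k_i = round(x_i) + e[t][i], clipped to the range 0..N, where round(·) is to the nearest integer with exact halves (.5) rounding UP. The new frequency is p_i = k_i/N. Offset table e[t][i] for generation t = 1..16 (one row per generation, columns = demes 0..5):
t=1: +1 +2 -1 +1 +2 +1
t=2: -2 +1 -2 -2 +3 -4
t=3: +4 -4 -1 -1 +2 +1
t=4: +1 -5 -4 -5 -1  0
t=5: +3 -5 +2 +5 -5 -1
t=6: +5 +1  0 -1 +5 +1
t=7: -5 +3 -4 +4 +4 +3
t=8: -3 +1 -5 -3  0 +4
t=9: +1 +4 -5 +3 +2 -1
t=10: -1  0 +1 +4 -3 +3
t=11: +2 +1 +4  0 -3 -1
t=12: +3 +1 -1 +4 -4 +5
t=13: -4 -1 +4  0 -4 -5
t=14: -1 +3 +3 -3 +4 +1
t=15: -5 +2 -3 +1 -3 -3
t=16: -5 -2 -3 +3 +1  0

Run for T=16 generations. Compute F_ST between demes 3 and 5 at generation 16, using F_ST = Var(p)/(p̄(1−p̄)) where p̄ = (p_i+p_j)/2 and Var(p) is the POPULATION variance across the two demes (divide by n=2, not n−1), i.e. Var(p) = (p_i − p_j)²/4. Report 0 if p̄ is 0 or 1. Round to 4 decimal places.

t=0: k=[96 0 0 0 0 0]
t=1: x=[81.6000 14.4000 0.0000 0.0000 0.0000 0.0000] k=[83 16 0 0 0 0]
t=2: x=[72.9500 23.6500 2.4000 0.0000 0.0000 0.0000] k=[71 25 0 0 0 0]
t=3: x=[64.1000 28.1500 3.7500 0.0000 0.0000 0.0000] k=[68 24 3 0 0 0]
t=4: x=[61.4000 27.4500 5.7000 0.4500 0.0000 0.0000] k=[62 22 2 0 0 0]
t=5: x=[56.0000 25.0000 4.7000 0.3000 0.0000 0.0000] k=[59 20 7 5 0 0]
t=6: x=[53.1500 23.9000 8.6500 4.5500 0.7500 0.0000] k=[58 25 9 4 6 0]
t=7: x=[53.0500 27.5500 10.6500 5.0500 4.8000 0.9000] k=[48 31 7 9 9 4]
t=8: x=[45.4500 29.9500 10.9000 8.7000 8.2500 4.7500] k=[42 31 6 6 8 9]
t=9: x=[40.3500 28.9000 9.7500 6.3000 7.8500 8.8500] k=[41 33 5 9 10 8]
t=10: x=[39.8000 30.0000 9.8000 8.5500 9.5500 8.3000] k=[39 30 11 13 7 11]
t=11: x=[37.6500 28.5000 14.1500 11.8000 8.5000 10.4000] k=[40 30 18 12 6 9]
t=12: x=[38.5000 29.7000 18.9000 12.0000 7.3500 8.5500] k=[42 31 18 16 3 14]
t=13: x=[40.3500 30.7000 19.6500 14.3500 6.6000 12.3500] k=[36 30 24 14 3 7]
t=14: x=[35.1000 30.0000 23.4000 13.8500 5.2500 6.4000] k=[34 33 26 11 9 7]
t=15: x=[33.8500 32.1000 24.8000 12.9500 9.0000 7.3000] k=[29 34 22 14 6 4]
t=16: x=[29.7500 31.4500 22.6000 14.0000 6.9000 4.3000] k=[25 29 20 17 8 4]

0.0471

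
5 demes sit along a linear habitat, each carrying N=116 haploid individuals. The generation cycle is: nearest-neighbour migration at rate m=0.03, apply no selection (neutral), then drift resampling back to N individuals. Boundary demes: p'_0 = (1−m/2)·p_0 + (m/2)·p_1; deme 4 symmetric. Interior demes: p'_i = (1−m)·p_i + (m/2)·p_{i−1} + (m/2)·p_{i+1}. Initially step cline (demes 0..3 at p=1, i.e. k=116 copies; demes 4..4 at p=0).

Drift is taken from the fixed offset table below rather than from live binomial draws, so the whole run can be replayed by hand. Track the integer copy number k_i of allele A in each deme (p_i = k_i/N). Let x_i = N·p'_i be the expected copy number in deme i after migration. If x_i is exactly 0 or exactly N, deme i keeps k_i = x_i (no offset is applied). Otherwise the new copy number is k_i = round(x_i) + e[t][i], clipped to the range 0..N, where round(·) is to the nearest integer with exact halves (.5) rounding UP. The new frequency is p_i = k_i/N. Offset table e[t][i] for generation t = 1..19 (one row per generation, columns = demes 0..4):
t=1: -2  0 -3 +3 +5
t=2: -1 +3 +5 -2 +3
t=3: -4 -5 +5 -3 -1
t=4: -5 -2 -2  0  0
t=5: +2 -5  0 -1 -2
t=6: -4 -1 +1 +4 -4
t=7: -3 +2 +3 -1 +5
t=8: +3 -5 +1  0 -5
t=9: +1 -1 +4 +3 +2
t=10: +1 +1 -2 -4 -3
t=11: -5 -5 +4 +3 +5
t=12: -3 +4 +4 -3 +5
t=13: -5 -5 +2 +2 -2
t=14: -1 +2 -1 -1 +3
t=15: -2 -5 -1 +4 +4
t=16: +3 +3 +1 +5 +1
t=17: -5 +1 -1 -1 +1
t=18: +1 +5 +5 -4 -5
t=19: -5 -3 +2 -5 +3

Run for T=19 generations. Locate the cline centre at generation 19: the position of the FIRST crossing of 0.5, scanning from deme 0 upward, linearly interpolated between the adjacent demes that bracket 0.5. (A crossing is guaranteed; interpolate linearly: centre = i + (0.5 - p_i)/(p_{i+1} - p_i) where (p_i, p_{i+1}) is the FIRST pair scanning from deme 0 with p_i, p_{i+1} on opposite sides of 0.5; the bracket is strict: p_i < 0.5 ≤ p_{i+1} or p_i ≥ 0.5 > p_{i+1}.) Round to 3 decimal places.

3.625

t=0: k=[116 116 116 116 0]
t=1: x=[116.0000 116.0000 116.0000 114.2600 1.7400] k=[116 116 116 116 7]
t=2: x=[116.0000 116.0000 116.0000 114.3650 8.6350] k=[116 116 116 112 12]
t=3: x=[116.0000 116.0000 115.9400 110.5600 13.5000] k=[116 116 116 108 13]
t=4: x=[116.0000 116.0000 115.8800 106.6950 14.4250] k=[116 116 114 107 14]
t=5: x=[116.0000 115.9700 113.9250 105.7100 15.3950] k=[116 111 114 105 13]
t=6: x=[115.9250 111.1200 113.8200 103.7550 14.3800] k=[112 110 115 108 10]
t=7: x=[111.9700 110.1050 114.8200 106.6350 11.4700] k=[109 112 116 106 16]
t=8: x=[109.0450 112.0150 115.7900 104.8000 17.3500] k=[112 107 116 105 12]
t=9: x=[111.9250 107.2100 115.7000 103.7700 13.3950] k=[113 106 116 107 15]
t=10: x=[112.8950 106.2550 115.7150 105.7550 16.3800] k=[114 107 114 102 13]
t=11: x=[113.8950 107.2100 113.7150 100.8450 14.3350] k=[109 102 116 104 19]
t=12: x=[108.8950 102.3150 115.6100 102.9050 20.2750] k=[106 106 116 100 25]
t=13: x=[106.0000 106.1500 115.6100 99.1150 26.1250] k=[101 101 116 101 24]
t=14: x=[101.0000 101.2250 115.5500 100.0700 25.1550] k=[100 103 115 99 28]
t=15: x=[100.0450 103.1350 114.5800 98.1750 29.0650] k=[98 98 114 102 33]
t=16: x=[98.0000 98.2400 113.5800 101.1450 34.0350] k=[101 101 115 106 35]
t=17: x=[101.0000 101.2100 114.6550 105.0700 36.0650] k=[96 102 114 104 37]
t=18: x=[96.0900 102.0900 113.6700 103.1450 38.0050] k=[97 107 116 99 33]
t=19: x=[97.1500 106.9850 115.6100 98.2650 33.9900] k=[92 104 116 93 37]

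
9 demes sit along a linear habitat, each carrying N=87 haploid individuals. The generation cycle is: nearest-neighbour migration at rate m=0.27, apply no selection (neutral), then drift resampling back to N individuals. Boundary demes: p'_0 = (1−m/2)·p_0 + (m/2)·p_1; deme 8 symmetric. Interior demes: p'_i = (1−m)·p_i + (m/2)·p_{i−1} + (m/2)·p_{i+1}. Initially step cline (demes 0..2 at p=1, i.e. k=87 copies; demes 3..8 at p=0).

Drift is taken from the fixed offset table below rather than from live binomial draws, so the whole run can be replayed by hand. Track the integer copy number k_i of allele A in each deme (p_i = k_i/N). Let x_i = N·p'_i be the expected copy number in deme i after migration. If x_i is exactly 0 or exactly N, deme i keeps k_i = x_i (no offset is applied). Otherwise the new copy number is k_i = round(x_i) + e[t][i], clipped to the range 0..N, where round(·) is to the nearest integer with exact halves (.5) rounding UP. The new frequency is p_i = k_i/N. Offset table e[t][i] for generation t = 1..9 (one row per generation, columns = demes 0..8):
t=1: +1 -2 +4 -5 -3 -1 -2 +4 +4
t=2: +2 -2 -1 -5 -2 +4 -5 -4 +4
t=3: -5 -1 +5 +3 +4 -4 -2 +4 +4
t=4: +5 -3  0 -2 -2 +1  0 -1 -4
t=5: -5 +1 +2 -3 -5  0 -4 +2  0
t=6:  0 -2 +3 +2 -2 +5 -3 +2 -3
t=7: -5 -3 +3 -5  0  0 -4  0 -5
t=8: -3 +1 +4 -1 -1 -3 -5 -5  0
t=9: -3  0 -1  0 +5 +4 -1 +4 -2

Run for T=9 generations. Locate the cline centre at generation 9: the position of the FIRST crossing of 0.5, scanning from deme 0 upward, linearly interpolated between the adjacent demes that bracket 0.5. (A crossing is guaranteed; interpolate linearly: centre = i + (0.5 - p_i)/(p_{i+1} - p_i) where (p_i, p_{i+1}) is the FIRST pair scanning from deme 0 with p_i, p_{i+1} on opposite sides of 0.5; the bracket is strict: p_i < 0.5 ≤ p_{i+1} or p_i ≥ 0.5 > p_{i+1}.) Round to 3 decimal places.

2.431

t=0: k=[87 87 87 0 0 0 0 0 0]
t=1: x=[87.0000 87.0000 75.2550 11.7450 0.0000 0.0000 0.0000 0.0000 0.0000] k=[87 87 79 7 0 0 0 0 0]
t=2: x=[87.0000 85.9200 70.3600 15.7750 0.9450 0.0000 0.0000 0.0000 0.0000] k=[87 84 69 11 0 0 0 0 0]
t=3: x=[86.5950 82.3800 63.1950 17.3450 1.4850 0.0000 0.0000 0.0000 0.0000] k=[82 81 68 20 5 0 0 0 0]
t=4: x=[81.8650 79.3800 63.2750 24.4550 6.3500 0.6750 0.0000 0.0000 0.0000] k=[87 76 63 22 4 2 0 0 0]
t=5: x=[85.5150 75.7300 59.2200 25.1050 6.1600 2.0000 0.2700 0.0000 0.0000] k=[81 77 61 22 1 2 0 0 0]
t=6: x=[80.4600 75.3800 57.8950 24.4300 3.9700 1.5950 0.2700 0.0000 0.0000] k=[80 73 61 26 2 7 0 0 0]
t=7: x=[79.0550 72.3250 57.8950 27.4850 5.9150 5.3800 0.9450 0.0000 0.0000] k=[74 69 61 22 6 5 0 0 0]
t=8: x=[73.3250 68.5950 56.8150 25.1050 8.0250 4.4600 0.6750 0.0000 0.0000] k=[70 70 61 24 7 1 0 0 0]
t=9: x=[70.0000 68.7850 57.2200 26.7000 8.4850 1.6750 0.1350 0.0000 0.0000] k=[67 69 56 27 13 6 0 0 0]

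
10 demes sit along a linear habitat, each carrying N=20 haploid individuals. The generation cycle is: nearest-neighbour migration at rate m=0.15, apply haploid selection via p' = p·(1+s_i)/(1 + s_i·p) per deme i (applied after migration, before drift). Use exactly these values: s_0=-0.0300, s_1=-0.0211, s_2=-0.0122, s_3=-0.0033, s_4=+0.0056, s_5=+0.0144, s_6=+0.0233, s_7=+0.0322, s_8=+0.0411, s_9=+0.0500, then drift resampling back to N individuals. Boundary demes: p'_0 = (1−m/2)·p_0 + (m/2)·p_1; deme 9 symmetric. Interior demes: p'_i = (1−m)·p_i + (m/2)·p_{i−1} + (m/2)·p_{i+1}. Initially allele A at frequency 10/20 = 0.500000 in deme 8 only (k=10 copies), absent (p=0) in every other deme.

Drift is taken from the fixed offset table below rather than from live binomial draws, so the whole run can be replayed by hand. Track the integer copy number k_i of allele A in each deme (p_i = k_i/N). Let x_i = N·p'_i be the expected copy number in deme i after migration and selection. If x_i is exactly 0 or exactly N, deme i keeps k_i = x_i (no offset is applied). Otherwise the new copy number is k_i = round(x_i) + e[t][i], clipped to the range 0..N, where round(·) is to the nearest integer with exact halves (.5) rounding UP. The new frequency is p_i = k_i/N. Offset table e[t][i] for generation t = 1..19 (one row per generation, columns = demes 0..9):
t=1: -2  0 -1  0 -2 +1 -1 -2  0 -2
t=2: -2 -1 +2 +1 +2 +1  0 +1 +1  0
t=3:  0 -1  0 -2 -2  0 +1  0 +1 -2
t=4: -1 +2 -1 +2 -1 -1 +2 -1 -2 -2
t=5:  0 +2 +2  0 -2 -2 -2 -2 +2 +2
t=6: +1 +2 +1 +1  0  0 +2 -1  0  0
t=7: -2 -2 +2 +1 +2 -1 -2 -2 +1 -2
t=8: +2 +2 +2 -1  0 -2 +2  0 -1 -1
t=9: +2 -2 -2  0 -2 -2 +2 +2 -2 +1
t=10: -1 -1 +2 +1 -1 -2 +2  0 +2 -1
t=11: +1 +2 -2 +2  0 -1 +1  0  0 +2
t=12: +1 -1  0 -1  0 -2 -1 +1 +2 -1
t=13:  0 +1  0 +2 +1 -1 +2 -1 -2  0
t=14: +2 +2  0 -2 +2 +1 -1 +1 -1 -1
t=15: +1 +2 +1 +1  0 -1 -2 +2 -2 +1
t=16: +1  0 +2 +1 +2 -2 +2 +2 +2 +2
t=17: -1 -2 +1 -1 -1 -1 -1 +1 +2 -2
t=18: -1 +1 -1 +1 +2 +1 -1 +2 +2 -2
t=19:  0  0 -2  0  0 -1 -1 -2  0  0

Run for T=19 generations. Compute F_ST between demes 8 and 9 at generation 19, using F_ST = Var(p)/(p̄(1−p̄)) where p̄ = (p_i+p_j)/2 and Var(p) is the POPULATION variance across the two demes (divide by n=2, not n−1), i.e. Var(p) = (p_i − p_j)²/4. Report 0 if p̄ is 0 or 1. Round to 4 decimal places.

0.1406

t=0: k=[0 0 0 0 0 0 0 0 10 0]
t=1: x=[0.0000 0.0000 0.0000 0.0000 0.0000 0.0000 0.0000 0.7732 8.6974 0.7860] k=[0 0 0 0 0 0 0 0 9 0]
t=2: x=[0.0000 0.0000 0.0000 0.0000 0.0000 0.0000 0.0000 0.6960 7.8411 0.7076] k=[0 0 0 0 0 0 0 2 9 1]
t=3: x=[0.0000 0.0000 0.0000 0.0000 0.0000 0.0000 0.1535 2.4421 8.0681 1.6733] k=[0 0 0 0 0 0 1 2 9 0]
t=4: x=[0.0000 0.0000 0.0000 0.0000 0.0000 0.0761 1.0221 2.5190 7.9925 0.7076] k=[0 0 0 0 0 0 3 2 6 0]
t=5: x=[0.0000 0.0000 0.0000 0.0000 0.0000 0.2282 2.7542 2.4421 5.4074 0.4720] k=[0 0 0 0 0 0 1 0 7 2]
t=6: x=[0.0000 0.0000 0.0000 0.0000 0.0000 0.0761 0.8689 0.6187 6.2721 2.4790] k=[0 0 0 0 0 0 3 0 6 2]
t=7: x=[0.0000 0.0000 0.0000 0.0000 0.0000 0.2282 2.6017 0.6960 5.4074 2.4012] k=[0 0 0 0 0 0 1 0 6 0]
t=8: x=[0.0000 0.0000 0.0000 0.0000 0.0000 0.0761 0.8689 0.5414 5.2545 0.4720] k=[0 0 0 0 0 0 3 1 4 0]
t=9: x=[0.0000 0.0000 0.0000 0.0000 0.0000 0.2282 2.6780 1.4161 3.5922 0.3148] k=[0 0 0 0 0 0 5 3 2 1]
t=10: x=[0.0000 0.0000 0.0000 0.0000 0.0000 0.3803 4.5555 3.1584 2.0737 1.1257] k=[0 0 0 0 0 0 7 3 4 0]
t=11: x=[0.0000 0.0000 0.0000 0.0000 0.0000 0.5324 6.2737 3.4648 3.7461 0.3148] k=[0 0 0 0 0 0 7 3 4 2]
t=12: x=[0.0000 0.0000 0.0000 0.0000 0.0000 0.5324 6.2737 3.4648 3.8999 2.2454] k=[0 0 0 0 0 0 5 4 6 1]
t=13: x=[0.0000 0.0000 0.0000 0.0000 0.0000 0.3803 4.6315 4.3316 5.6366 1.4388] k=[0 0 0 0 0 0 7 3 4 1]
t=14: x=[0.0000 0.0000 0.0000 0.0000 0.0000 0.5324 6.2737 3.4648 3.8230 1.2823] k=[0 0 0 0 0 2 5 4 3 0]
t=15: x=[0.0000 0.0000 0.0000 0.0000 0.1508 2.1017 4.7833 4.1024 2.9499 0.2361] k=[0 0 0 0 0 1 3 6 1 1]
t=16: x=[0.0000 0.0000 0.0000 0.0000 0.0754 1.0896 3.1354 5.5258 1.4275 1.0474] k=[0 0 0 0 2 0 5 8 3 3]
t=17: x=[0.0000 0.0000 0.0000 0.1495 1.7087 0.5324 4.9351 7.5483 3.4895 3.1266] k=[0 0 0 0 1 0 4 9 5 1]
t=18: x=[0.0000 0.0000 0.0000 0.0748 0.8546 0.3803 4.1502 8.4794 5.1526 1.3606] k=[0 0 0 1 3 1 3 10 7 0]
t=19: x=[0.0000 0.0000 0.0741 1.0716 2.7131 1.3175 3.4401 9.4077 6.8806 0.5505] k=[0 0 0 1 3 0 2 7 7 1]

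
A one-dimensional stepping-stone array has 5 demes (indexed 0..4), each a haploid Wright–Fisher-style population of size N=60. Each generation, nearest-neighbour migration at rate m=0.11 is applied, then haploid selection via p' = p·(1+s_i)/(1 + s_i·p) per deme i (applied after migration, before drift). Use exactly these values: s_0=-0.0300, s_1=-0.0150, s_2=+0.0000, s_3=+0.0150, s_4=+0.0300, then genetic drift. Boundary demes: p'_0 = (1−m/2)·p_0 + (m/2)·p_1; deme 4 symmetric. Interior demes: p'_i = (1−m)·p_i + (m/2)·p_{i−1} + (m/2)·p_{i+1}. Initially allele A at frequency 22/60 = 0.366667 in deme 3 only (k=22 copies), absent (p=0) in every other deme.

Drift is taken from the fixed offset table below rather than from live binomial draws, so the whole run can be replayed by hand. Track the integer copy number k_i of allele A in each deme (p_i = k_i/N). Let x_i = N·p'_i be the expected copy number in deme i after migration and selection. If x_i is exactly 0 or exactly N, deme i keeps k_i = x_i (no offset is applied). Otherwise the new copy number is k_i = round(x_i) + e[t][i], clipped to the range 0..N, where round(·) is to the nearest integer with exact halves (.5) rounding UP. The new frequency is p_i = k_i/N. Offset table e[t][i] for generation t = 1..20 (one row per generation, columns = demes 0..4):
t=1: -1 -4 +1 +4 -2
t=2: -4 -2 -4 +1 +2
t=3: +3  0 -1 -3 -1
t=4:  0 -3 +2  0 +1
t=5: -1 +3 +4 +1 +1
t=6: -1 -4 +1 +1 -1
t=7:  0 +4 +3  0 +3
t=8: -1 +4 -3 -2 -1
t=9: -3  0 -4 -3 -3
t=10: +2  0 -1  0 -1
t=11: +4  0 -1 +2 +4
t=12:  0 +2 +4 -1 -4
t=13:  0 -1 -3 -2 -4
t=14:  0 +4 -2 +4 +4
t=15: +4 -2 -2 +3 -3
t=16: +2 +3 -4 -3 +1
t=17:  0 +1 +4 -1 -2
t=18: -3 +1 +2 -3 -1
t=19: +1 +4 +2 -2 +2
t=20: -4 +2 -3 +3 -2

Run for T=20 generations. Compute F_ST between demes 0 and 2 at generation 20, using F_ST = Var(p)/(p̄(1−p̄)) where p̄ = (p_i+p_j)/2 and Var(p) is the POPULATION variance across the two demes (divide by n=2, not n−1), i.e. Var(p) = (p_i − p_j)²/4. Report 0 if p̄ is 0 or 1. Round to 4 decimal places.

0.0007

t=0: k=[0 0 0 22 0]
t=1: x=[0.0000 0.0000 1.2100 19.7769 1.2455] k=[0 0 2 24 0]
t=2: x=[0.0000 0.1084 3.1000 21.6757 1.3587] k=[0 0 0 23 3]
t=3: x=[0.0000 0.0000 1.2650 20.8370 4.2144] k=[0 0 0 18 3]
t=4: x=[0.0000 0.0000 0.9900 16.3616 3.9322] k=[0 0 3 16 5]
t=5: x=[0.0000 0.1625 3.5500 14.8457 5.7570] k=[0 3 8 16 7]
t=6: x=[0.1601 3.0657 8.1650 15.2336 7.6910] k=[0 0 9 16 7]
t=7: x=[0.0000 0.4876 8.8900 15.2890 7.6910] k=[0 4 12 15 11]
t=8: x=[0.2134 4.1611 11.7250 14.7802 11.4921] k=[0 8 9 13 10]
t=9: x=[0.4269 7.5151 9.1650 12.7640 10.4170] k=[0 8 5 10 7]
t=10: x=[0.4269 7.2976 5.4400 9.6803 7.3536] k=[2 7 4 10 6]
t=11: x=[2.2093 6.4722 4.4950 9.5691 6.3867] k=[6 6 3 12 10]
t=12: x=[5.8375 5.7559 3.6600 11.5331 10.3609] k=[6 8 8 11 6]
t=13: x=[5.9449 7.7870 8.1650 10.6902 6.4430] k=[6 7 5 9 2]
t=14: x=[5.8912 6.7440 5.3300 8.5031 2.4536] k=[6 11 3 13 6]
t=15: x=[6.1059 10.1568 3.9900 12.2091 6.5556] k=[10 8 2 15 4]
t=16: x=[9.6410 7.6782 3.0450 13.8379 4.7323] k=[12 11 0 11 6]
t=17: x=[11.6563 10.3202 1.2100 10.2459 6.4430] k=[12 11 5 9 4]
t=18: x=[11.6563 10.5925 5.5500 8.6143 4.3939] k=[9 12 8 6 3]
t=19: x=[8.9310 11.4741 8.1100 6.0252 3.2548] k=[10 15 10 4 5]
t=20: x=[10.0182 14.2849 9.9450 4.4459 5.0808] k=[6 16 7 7 3]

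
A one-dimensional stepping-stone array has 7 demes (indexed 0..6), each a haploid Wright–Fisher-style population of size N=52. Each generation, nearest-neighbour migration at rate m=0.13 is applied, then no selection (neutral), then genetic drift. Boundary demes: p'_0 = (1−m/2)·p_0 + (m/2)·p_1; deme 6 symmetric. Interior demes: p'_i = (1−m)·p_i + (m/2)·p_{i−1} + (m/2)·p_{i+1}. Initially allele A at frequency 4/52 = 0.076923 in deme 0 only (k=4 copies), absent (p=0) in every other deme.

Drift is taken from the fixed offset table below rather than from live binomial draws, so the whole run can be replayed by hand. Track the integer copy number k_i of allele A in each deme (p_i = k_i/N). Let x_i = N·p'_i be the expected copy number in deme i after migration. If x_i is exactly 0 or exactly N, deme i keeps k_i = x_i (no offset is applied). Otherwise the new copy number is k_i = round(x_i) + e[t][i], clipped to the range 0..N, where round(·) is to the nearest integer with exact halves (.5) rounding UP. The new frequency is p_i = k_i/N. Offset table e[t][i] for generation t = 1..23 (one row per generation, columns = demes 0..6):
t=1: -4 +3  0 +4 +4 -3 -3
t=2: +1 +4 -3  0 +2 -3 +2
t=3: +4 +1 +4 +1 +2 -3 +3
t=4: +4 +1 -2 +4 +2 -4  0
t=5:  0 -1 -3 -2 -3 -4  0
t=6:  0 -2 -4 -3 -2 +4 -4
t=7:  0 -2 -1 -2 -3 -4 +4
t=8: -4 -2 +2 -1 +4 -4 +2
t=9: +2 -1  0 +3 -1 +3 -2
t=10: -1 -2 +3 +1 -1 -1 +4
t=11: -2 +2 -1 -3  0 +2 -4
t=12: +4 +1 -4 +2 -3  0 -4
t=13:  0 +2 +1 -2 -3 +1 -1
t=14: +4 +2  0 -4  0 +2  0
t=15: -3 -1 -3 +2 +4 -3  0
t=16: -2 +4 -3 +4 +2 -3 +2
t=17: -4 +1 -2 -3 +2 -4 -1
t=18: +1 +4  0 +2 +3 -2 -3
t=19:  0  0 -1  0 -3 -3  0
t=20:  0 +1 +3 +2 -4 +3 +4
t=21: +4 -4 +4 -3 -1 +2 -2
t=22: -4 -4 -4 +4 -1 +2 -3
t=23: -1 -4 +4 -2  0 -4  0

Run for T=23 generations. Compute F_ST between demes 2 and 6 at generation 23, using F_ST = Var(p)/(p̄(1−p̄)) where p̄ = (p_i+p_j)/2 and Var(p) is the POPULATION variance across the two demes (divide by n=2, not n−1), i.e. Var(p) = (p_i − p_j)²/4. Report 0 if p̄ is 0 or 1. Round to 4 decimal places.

0.0947

t=0: k=[4 0 0 0 0 0 0]
t=1: x=[3.7400 0.2600 0.0000 0.0000 0.0000 0.0000 0.0000] k=[0 3 0 0 0 0 0]
t=2: x=[0.1950 2.6100 0.1950 0.0000 0.0000 0.0000 0.0000] k=[1 7 0 0 0 0 0]
t=3: x=[1.3900 6.1550 0.4550 0.0000 0.0000 0.0000 0.0000] k=[5 7 4 0 0 0 0]
t=4: x=[5.1300 6.6750 3.9350 0.2600 0.0000 0.0000 0.0000] k=[9 8 2 4 0 0 0]
t=5: x=[8.9350 7.6750 2.5200 3.6100 0.2600 0.0000 0.0000] k=[9 7 0 2 0 0 0]
t=6: x=[8.8700 6.6750 0.5850 1.7400 0.1300 0.0000 0.0000] k=[9 5 0 0 0 0 0]
t=7: x=[8.7400 4.9350 0.3250 0.0000 0.0000 0.0000 0.0000] k=[9 3 0 0 0 0 0]
t=8: x=[8.6100 3.1950 0.1950 0.0000 0.0000 0.0000 0.0000] k=[5 1 2 0 0 0 0]
t=9: x=[4.7400 1.3250 1.8050 0.1300 0.0000 0.0000 0.0000] k=[7 0 2 3 0 0 0]
t=10: x=[6.5450 0.5850 1.9350 2.7400 0.1950 0.0000 0.0000] k=[6 0 5 4 0 0 0]
t=11: x=[5.6100 0.7150 4.6100 3.8050 0.2600 0.0000 0.0000] k=[4 3 4 1 0 0 0]
t=12: x=[3.9350 3.1300 3.7400 1.1300 0.0650 0.0000 0.0000] k=[8 4 0 3 0 0 0]
t=13: x=[7.7400 4.0000 0.4550 2.6100 0.1950 0.0000 0.0000] k=[8 6 1 1 0 0 0]
t=14: x=[7.8700 5.8050 1.3250 0.9350 0.0650 0.0000 0.0000] k=[12 8 1 0 0 0 0]
t=15: x=[11.7400 7.8050 1.3900 0.0650 0.0000 0.0000 0.0000] k=[9 7 0 2 0 0 0]
t=16: x=[8.8700 6.6750 0.5850 1.7400 0.1300 0.0000 0.0000] k=[7 11 0 6 2 0 0]
t=17: x=[7.2600 10.0250 1.1050 5.3500 2.1300 0.1300 0.0000] k=[3 11 0 2 4 0 0]
t=18: x=[3.5200 9.7650 0.8450 2.0000 3.6100 0.2600 0.0000] k=[5 14 1 4 7 0 0]
t=19: x=[5.5850 12.5700 2.0400 4.0000 6.3500 0.4550 0.0000] k=[6 13 1 4 3 0 0]
t=20: x=[6.4550 11.7650 1.9750 3.7400 2.8700 0.1950 0.0000] k=[6 13 5 6 0 3 0]
t=21: x=[6.4550 12.0250 5.5850 5.5450 0.5850 2.6100 0.1950] k=[10 8 10 3 0 5 0]
t=22: x=[9.8700 8.2600 9.4150 3.2600 0.5200 4.3500 0.3250] k=[6 4 5 7 0 6 0]
t=23: x=[5.8700 4.1950 5.0650 6.4150 0.8450 5.2200 0.3900] k=[5 0 9 4 1 1 0]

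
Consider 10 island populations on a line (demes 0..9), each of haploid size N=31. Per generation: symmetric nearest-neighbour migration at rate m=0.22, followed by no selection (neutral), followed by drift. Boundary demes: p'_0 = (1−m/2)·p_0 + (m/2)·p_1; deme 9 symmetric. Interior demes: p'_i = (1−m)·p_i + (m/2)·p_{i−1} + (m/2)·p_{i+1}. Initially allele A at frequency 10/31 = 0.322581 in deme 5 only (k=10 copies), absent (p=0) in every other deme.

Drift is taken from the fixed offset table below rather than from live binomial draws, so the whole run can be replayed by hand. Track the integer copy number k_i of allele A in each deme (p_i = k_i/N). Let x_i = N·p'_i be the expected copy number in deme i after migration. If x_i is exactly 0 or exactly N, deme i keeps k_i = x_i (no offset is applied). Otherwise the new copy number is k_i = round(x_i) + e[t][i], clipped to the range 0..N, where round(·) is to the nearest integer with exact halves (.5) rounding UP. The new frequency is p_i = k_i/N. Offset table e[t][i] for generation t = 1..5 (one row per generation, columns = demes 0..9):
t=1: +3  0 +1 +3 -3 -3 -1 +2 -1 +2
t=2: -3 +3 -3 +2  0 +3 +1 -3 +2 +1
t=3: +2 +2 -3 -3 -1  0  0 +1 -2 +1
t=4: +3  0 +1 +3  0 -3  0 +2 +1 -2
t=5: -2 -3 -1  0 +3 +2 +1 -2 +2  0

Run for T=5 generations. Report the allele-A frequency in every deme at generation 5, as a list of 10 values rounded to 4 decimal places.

t=0: k=[0 0 0 0 0 10 0 0 0 0]
t=1: x=[0.0000 0.0000 0.0000 0.0000 1.1000 7.8000 1.1000 0.0000 0.0000 0.0000] k=[0 0 0 0 0 5 0 0 0 0]
t=2: x=[0.0000 0.0000 0.0000 0.0000 0.5500 3.9000 0.5500 0.0000 0.0000 0.0000] k=[0 0 0 0 1 7 2 0 0 0]
t=3: x=[0.0000 0.0000 0.0000 0.1100 1.5500 5.7900 2.3300 0.2200 0.0000 0.0000] k=[0 0 0 0 1 6 2 1 0 0]
t=4: x=[0.0000 0.0000 0.0000 0.1100 1.4400 5.0100 2.3300 1.0000 0.1100 0.0000] k=[0 0 0 3 1 2 2 3 1 0]
t=5: x=[0.0000 0.0000 0.3300 2.4500 1.3300 1.8900 2.1100 2.6700 1.1100 0.1100] k=[0 0 0 2 4 4 3 1 3 0]

[0.0000, 0.0000, 0.0000, 0.0645, 0.1290, 0.1290, 0.0968, 0.0323, 0.0968, 0.0000]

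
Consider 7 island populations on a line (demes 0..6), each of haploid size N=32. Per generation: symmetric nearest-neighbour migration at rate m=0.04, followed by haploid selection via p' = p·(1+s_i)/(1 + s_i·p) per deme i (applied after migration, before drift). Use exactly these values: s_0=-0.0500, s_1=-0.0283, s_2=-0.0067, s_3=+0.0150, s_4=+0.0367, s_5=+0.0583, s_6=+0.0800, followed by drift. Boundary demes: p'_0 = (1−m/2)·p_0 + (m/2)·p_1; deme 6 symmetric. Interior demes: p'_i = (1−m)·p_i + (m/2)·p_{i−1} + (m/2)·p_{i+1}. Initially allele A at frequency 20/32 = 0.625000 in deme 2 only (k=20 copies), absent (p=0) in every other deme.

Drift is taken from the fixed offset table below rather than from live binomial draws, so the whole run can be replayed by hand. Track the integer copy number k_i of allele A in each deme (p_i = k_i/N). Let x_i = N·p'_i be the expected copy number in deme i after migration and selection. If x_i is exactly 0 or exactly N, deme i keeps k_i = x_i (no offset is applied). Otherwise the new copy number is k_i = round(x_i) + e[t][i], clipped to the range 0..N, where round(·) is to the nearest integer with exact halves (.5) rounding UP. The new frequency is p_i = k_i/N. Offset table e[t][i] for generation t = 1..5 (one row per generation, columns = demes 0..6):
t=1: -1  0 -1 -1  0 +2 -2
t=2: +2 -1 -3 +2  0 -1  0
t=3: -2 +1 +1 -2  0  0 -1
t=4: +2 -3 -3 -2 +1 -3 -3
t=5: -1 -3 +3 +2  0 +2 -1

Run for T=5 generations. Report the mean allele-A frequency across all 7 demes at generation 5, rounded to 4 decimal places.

t=0: k=[0 0 20 0 0 0 0]
t=1: x=[0.0000 0.3888 19.1483 0.4059 0.0000 0.0000 0.0000] k=[0 0 18 0 0 0 0]
t=2: x=[0.0000 0.3499 17.2265 0.3653 0.0000 0.0000 0.0000] k=[0 0 14 2 0 0 0]
t=3: x=[0.0000 0.2721 13.4276 2.2307 0.0415 0.0000 0.0000] k=[0 1 14 0 0 0 0]
t=4: x=[0.0190 1.2062 13.4076 0.2842 0.0000 0.0000 0.0000] k=[2 0 10 0 0 0 0]
t=5: x=[1.8677 0.2333 9.5549 0.2030 0.0000 0.0000 0.0000] k=[1 0 13 2 0 0 0]

0.0714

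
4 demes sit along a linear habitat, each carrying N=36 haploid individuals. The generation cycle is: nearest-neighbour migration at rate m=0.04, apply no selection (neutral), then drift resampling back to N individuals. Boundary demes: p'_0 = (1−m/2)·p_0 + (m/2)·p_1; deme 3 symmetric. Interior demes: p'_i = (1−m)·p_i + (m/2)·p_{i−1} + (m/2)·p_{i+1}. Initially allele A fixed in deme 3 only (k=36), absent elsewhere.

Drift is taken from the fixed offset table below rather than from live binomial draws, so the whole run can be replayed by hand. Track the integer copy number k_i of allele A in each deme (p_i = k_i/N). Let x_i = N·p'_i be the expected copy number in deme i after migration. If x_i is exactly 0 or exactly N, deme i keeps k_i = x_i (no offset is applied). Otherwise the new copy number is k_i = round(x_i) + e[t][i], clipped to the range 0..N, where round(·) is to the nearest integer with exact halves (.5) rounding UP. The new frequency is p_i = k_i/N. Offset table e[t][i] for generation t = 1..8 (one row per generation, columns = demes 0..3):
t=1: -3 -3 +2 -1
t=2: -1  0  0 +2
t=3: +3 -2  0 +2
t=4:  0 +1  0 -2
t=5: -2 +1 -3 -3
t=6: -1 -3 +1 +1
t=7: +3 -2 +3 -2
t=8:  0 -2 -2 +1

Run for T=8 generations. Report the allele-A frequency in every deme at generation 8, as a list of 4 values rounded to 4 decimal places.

[0.0000, 0.0000, 0.1667, 0.7778]

t=0: k=[0 0 0 36]
t=1: x=[0.0000 0.0000 0.7200 35.2800] k=[0 0 3 34]
t=2: x=[0.0000 0.0600 3.5600 33.3800] k=[0 0 4 35]
t=3: x=[0.0000 0.0800 4.5400 34.3800] k=[0 0 5 36]
t=4: x=[0.0000 0.1000 5.5200 35.3800] k=[0 1 6 33]
t=5: x=[0.0200 1.0800 6.4400 32.4600] k=[0 2 3 29]
t=6: x=[0.0400 1.9800 3.5000 28.4800] k=[0 0 5 29]
t=7: x=[0.0000 0.1000 5.3800 28.5200] k=[0 0 8 27]
t=8: x=[0.0000 0.1600 8.2200 26.6200] k=[0 0 6 28]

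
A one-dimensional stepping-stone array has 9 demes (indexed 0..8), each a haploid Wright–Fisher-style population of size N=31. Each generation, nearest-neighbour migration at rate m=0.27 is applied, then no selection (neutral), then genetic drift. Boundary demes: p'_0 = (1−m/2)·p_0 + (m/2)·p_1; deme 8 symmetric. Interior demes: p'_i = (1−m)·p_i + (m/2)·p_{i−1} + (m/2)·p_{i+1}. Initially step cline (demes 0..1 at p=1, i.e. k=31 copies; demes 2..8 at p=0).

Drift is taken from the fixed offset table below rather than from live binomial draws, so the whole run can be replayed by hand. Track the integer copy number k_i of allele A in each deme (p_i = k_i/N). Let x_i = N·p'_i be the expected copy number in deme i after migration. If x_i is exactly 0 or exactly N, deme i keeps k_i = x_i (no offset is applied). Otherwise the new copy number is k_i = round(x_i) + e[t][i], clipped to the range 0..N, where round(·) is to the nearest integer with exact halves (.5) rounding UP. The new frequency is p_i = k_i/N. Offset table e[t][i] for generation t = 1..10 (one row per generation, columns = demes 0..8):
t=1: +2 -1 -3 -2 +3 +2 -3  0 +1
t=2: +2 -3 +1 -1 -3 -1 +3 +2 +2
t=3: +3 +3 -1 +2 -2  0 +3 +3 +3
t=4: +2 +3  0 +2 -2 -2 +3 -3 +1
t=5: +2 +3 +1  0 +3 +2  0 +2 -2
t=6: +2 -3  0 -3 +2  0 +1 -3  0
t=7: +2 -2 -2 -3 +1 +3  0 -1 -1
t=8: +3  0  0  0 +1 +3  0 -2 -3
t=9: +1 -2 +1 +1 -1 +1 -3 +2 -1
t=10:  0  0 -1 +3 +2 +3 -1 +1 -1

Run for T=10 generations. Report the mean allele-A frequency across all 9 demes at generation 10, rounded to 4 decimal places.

0.3047

t=0: k=[31 31 0 0 0 0 0 0 0]
t=1: x=[31.0000 26.8150 4.1850 0.0000 0.0000 0.0000 0.0000 0.0000 0.0000] k=[31 26 1 0 0 0 0 0 0]
t=2: x=[30.3250 23.3000 4.2400 0.1350 0.0000 0.0000 0.0000 0.0000 0.0000] k=[31 20 5 0 0 0 0 0 0]
t=3: x=[29.5150 19.4600 6.3500 0.6750 0.0000 0.0000 0.0000 0.0000 0.0000] k=[31 22 5 3 0 0 0 0 0]
t=4: x=[29.7850 20.9200 7.0250 2.8650 0.4050 0.0000 0.0000 0.0000 0.0000] k=[31 24 7 5 0 0 0 0 0]
t=5: x=[30.0550 22.6500 9.0250 4.5950 0.6750 0.0000 0.0000 0.0000 0.0000] k=[31 26 10 5 4 0 0 0 0]
t=6: x=[30.3250 24.5150 11.4850 5.5400 3.5950 0.5400 0.0000 0.0000 0.0000] k=[31 22 11 3 6 1 0 0 0]
t=7: x=[29.7850 21.7300 11.4050 4.4850 4.9200 1.5400 0.1350 0.0000 0.0000] k=[31 20 9 1 6 5 0 0 0]
t=8: x=[29.5150 20.0000 9.4050 2.7550 5.1900 4.4600 0.6750 0.0000 0.0000] k=[31 20 9 3 6 7 1 0 0]
t=9: x=[29.5150 20.0000 9.6750 4.2150 5.7300 6.0550 1.6750 0.1350 0.0000] k=[31 18 11 5 5 7 0 2 0]
t=10: x=[29.2450 18.8100 11.1350 5.8100 5.2700 5.7850 1.2150 1.4600 0.2700] k=[29 19 10 9 7 9 0 2 0]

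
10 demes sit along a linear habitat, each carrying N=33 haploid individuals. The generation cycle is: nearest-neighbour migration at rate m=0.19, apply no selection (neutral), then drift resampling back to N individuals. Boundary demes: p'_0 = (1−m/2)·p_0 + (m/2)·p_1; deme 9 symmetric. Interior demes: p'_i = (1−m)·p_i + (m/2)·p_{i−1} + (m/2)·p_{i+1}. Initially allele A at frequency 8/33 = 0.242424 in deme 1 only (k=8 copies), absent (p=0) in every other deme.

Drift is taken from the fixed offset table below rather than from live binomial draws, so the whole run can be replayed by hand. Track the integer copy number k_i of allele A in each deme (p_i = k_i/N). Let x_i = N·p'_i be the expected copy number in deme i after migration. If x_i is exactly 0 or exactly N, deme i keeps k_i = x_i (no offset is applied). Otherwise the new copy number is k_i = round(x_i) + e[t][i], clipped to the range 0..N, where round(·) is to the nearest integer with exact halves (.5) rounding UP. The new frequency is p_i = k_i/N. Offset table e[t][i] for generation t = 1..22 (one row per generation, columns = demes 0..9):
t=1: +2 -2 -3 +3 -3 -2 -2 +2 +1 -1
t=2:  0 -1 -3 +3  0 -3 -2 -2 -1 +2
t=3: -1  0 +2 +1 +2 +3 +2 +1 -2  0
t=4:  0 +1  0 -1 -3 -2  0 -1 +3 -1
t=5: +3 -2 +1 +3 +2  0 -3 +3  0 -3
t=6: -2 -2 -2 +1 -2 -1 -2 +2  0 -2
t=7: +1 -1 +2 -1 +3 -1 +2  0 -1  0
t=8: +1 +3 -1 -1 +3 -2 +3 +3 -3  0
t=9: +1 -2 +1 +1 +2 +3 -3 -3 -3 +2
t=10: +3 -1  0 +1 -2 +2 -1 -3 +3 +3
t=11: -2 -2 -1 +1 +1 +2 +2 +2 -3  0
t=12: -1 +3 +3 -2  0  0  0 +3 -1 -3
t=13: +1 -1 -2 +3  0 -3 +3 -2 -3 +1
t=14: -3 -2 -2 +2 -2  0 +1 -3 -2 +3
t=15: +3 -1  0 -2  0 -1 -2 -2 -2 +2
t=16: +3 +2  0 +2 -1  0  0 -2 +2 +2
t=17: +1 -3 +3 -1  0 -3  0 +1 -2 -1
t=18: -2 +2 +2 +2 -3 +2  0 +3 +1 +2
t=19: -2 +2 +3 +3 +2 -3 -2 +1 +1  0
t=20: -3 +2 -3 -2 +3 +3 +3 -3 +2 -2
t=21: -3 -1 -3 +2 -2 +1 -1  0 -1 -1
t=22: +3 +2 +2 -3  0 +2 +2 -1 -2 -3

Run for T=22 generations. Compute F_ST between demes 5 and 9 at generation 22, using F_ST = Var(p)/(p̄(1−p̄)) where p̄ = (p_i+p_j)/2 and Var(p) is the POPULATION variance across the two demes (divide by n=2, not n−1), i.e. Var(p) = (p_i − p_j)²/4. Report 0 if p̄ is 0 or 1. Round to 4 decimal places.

0.1000

t=0: k=[0 8 0 0 0 0 0 0 0 0]
t=1: x=[0.7600 6.4800 0.7600 0.0000 0.0000 0.0000 0.0000 0.0000 0.0000 0.0000] k=[3 4 0 0 0 0 0 0 0 0]
t=2: x=[3.0950 3.5250 0.3800 0.0000 0.0000 0.0000 0.0000 0.0000 0.0000 0.0000] k=[3 3 0 0 0 0 0 0 0 0]
t=3: x=[3.0000 2.7150 0.2850 0.0000 0.0000 0.0000 0.0000 0.0000 0.0000 0.0000] k=[2 3 2 0 0 0 0 0 0 0]
t=4: x=[2.0950 2.8100 1.9050 0.1900 0.0000 0.0000 0.0000 0.0000 0.0000 0.0000] k=[2 4 2 0 0 0 0 0 0 0]
t=5: x=[2.1900 3.6200 2.0000 0.1900 0.0000 0.0000 0.0000 0.0000 0.0000 0.0000] k=[5 2 3 3 0 0 0 0 0 0]
t=6: x=[4.7150 2.3800 2.9050 2.7150 0.2850 0.0000 0.0000 0.0000 0.0000 0.0000] k=[3 0 1 4 0 0 0 0 0 0]
t=7: x=[2.7150 0.3800 1.1900 3.3350 0.3800 0.0000 0.0000 0.0000 0.0000 0.0000] k=[4 0 3 2 3 0 0 0 0 0]
t=8: x=[3.6200 0.6650 2.6200 2.1900 2.6200 0.2850 0.0000 0.0000 0.0000 0.0000] k=[5 4 2 1 6 0 0 0 0 0]
t=9: x=[4.9050 3.9050 2.0950 1.5700 4.9550 0.5700 0.0000 0.0000 0.0000 0.0000] k=[6 2 3 3 7 4 0 0 0 0]
t=10: x=[5.6200 2.4750 2.9050 3.3800 6.3350 3.9050 0.3800 0.0000 0.0000 0.0000] k=[9 1 3 4 4 6 0 0 0 0]
t=11: x=[8.2400 1.9500 2.9050 3.9050 4.1900 5.2400 0.5700 0.0000 0.0000 0.0000] k=[6 0 2 5 5 7 3 0 0 0]
t=12: x=[5.4300 0.7600 2.0950 4.7150 5.1900 6.4300 3.0950 0.2850 0.0000 0.0000] k=[4 4 5 3 5 6 3 3 0 0]
t=13: x=[4.0000 4.0950 4.7150 3.3800 4.9050 5.6200 3.2850 2.7150 0.2850 0.0000] k=[5 3 3 6 5 3 6 1 0 0]
t=14: x=[4.8100 3.1900 3.2850 5.6200 4.9050 3.4750 5.2400 1.3800 0.0950 0.0000] k=[2 1 1 8 3 3 6 0 0 0]
t=15: x=[1.9050 1.0950 1.6650 6.8600 3.4750 3.2850 5.1450 0.5700 0.0000 0.0000] k=[5 0 2 5 3 2 3 0 0 0]
t=16: x=[4.5250 0.6650 2.0950 4.5250 3.0950 2.1900 2.6200 0.2850 0.0000 0.0000] k=[8 3 2 7 2 2 3 0 0 0]
t=17: x=[7.5250 3.3800 2.5700 6.0500 2.4750 2.0950 2.6200 0.2850 0.0000 0.0000] k=[9 0 6 5 2 0 3 1 0 0]
t=18: x=[8.1450 1.4250 5.3350 4.8100 2.0950 0.4750 2.5250 1.0950 0.0950 0.0000] k=[6 3 7 7 0 2 3 4 1 0]
t=19: x=[5.7150 3.6650 6.6200 6.3350 0.8550 1.9050 3.0000 3.6200 1.1900 0.0950] k=[4 6 10 9 3 0 1 5 2 0]
t=20: x=[4.1900 6.1900 9.5250 8.5250 3.2850 0.3800 1.2850 4.3350 2.0950 0.1900] k=[1 8 7 7 6 3 4 1 4 0]
t=21: x=[1.6650 7.2400 7.0950 6.9050 5.8100 3.3800 3.6200 1.5700 3.3350 0.3800] k=[0 6 4 9 4 4 3 2 2 0]
t=22: x=[0.5700 5.2400 4.6650 8.0500 4.4750 3.9050 3.0000 2.0950 1.8100 0.1900] k=[4 7 7 5 4 6 5 1 0 0]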